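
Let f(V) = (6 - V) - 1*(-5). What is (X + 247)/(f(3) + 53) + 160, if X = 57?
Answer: 10064/61 ≈ 164.98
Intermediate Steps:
f(V) = 11 - V (f(V) = (6 - V) + 5 = 11 - V)
(X + 247)/(f(3) + 53) + 160 = (57 + 247)/((11 - 1*3) + 53) + 160 = 304/((11 - 3) + 53) + 160 = 304/(8 + 53) + 160 = 304/61 + 160 = 10064/61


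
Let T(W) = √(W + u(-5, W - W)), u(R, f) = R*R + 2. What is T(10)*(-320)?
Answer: -320*√37 ≈ -1946.5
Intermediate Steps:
u(R, f) = 2 + R² (u(R, f) = R² + 2 = 2 + R²)
T(W) = √(27 + W) (T(W) = √(W + (2 + (-5)²)) = √(W + (2 + 25)) = √(W + 27) = √(27 + W))
T(10)*(-320) = √(27 + 10)*(-320) = √37*(-320) = -320*√37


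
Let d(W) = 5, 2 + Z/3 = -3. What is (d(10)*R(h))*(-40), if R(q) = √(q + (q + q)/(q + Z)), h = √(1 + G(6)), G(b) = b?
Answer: -200*7^(¼)*√(13 - √7)/√(15 - √7) ≈ -297.82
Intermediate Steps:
Z = -15 (Z = -6 + 3*(-3) = -6 - 9 = -15)
h = √7 (h = √(1 + 6) = √7 ≈ 2.6458)
R(q) = √(q + 2*q/(-15 + q)) (R(q) = √(q + (q + q)/(q - 15)) = √(q + (2*q)/(-15 + q)) = √(q + 2*q/(-15 + q)))
(d(10)*R(h))*(-40) = (5*√(√7*(-13 + √7)/(-15 + √7)))*(-40) = (5*(7^(¼)*√(-1/(-15 + √7))*√(13 - √7)))*(-40) = (5*7^(¼)*√(-1/(-15 + √7))*√(13 - √7))*(-40) = -200*7^(¼)*√(-1/(-15 + √7))*√(13 - √7)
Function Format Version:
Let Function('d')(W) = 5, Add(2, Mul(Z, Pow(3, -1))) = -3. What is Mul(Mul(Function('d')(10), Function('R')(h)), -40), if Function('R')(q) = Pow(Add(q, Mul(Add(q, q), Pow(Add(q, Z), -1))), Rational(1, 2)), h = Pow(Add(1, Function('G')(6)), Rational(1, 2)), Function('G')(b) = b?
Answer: Mul(-200, Pow(7, Rational(1, 4)), Pow(Add(13, Mul(-1, Pow(7, Rational(1, 2)))), Rational(1, 2)), Pow(Add(15, Mul(-1, Pow(7, Rational(1, 2)))), Rational(-1, 2))) ≈ -297.82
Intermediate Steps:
Z = -15 (Z = Add(-6, Mul(3, -3)) = Add(-6, -9) = -15)
h = Pow(7, Rational(1, 2)) (h = Pow(Add(1, 6), Rational(1, 2)) = Pow(7, Rational(1, 2)) ≈ 2.6458)
Function('R')(q) = Pow(Add(q, Mul(2, q, Pow(Add(-15, q), -1))), Rational(1, 2)) (Function('R')(q) = Pow(Add(q, Mul(Add(q, q), Pow(Add(q, -15), -1))), Rational(1, 2)) = Pow(Add(q, Mul(Mul(2, q), Pow(Add(-15, q), -1))), Rational(1, 2)) = Pow(Add(q, Mul(2, q, Pow(Add(-15, q), -1))), Rational(1, 2)))
Mul(Mul(Function('d')(10), Function('R')(h)), -40) = Mul(Mul(5, Pow(Mul(Pow(7, Rational(1, 2)), Pow(Add(-15, Pow(7, Rational(1, 2))), -1), Add(-13, Pow(7, Rational(1, 2)))), Rational(1, 2))), -40) = Mul(Mul(5, Mul(Pow(7, Rational(1, 4)), Pow(Mul(-1, Pow(Add(-15, Pow(7, Rational(1, 2))), -1)), Rational(1, 2)), Pow(Add(13, Mul(-1, Pow(7, Rational(1, 2)))), Rational(1, 2)))), -40) = Mul(Mul(5, Pow(7, Rational(1, 4)), Pow(Mul(-1, Pow(Add(-15, Pow(7, Rational(1, 2))), -1)), Rational(1, 2)), Pow(Add(13, Mul(-1, Pow(7, Rational(1, 2)))), Rational(1, 2))), -40) = Mul(-200, Pow(7, Rational(1, 4)), Pow(Mul(-1, Pow(Add(-15, Pow(7, Rational(1, 2))), -1)), Rational(1, 2)), Pow(Add(13, Mul(-1, Pow(7, Rational(1, 2)))), Rational(1, 2)))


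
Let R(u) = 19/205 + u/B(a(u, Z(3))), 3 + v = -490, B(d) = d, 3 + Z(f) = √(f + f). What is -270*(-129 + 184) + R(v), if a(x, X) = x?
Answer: -3044026/205 ≈ -14849.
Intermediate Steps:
Z(f) = -3 + √2*√f (Z(f) = -3 + √(f + f) = -3 + √(2*f) = -3 + √2*√f)
v = -493 (v = -3 - 490 = -493)
R(u) = 224/205 (R(u) = 19/205 + u/u = 19*(1/205) + 1 = 19/205 + 1 = 224/205)
-270*(-129 + 184) + R(v) = -270*(-129 + 184) + 224/205 = -270*55 + 224/205 = -14850 + 224/205 = -3044026/205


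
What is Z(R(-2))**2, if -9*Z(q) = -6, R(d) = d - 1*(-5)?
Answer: 4/9 ≈ 0.44444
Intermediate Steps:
R(d) = 5 + d (R(d) = d + 5 = 5 + d)
Z(q) = 2/3 (Z(q) = -1/9*(-6) = 2/3)
Z(R(-2))**2 = (2/3)**2 = 4/9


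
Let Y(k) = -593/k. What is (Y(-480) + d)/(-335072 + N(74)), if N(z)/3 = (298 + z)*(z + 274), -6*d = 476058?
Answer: -38084047/25582080 ≈ -1.4887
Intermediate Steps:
d = -79343 (d = -1/6*476058 = -79343)
N(z) = 3*(274 + z)*(298 + z) (N(z) = 3*((298 + z)*(z + 274)) = 3*((298 + z)*(274 + z)) = 3*((274 + z)*(298 + z)) = 3*(274 + z)*(298 + z))
(Y(-480) + d)/(-335072 + N(74)) = (-593/(-480) - 79343)/(-335072 + (244956 + 3*74**2 + 1716*74)) = (-593*(-1/480) - 79343)/(-335072 + (244956 + 3*5476 + 126984)) = (593/480 - 79343)/(-335072 + (244956 + 16428 + 126984)) = -38084047/(480*(-335072 + 388368)) = -38084047/480/53296 = -38084047/480*1/53296 = -38084047/25582080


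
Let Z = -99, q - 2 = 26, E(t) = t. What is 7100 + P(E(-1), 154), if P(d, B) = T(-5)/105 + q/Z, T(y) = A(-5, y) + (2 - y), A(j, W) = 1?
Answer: 24600784/3465 ≈ 7099.8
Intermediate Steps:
q = 28 (q = 2 + 26 = 28)
T(y) = 3 - y (T(y) = 1 + (2 - y) = 3 - y)
P(d, B) = -716/3465 (P(d, B) = (3 - 1*(-5))/105 + 28/(-99) = (3 + 5)*(1/105) + 28*(-1/99) = 8*(1/105) - 28/99 = 8/105 - 28/99 = -716/3465)
7100 + P(E(-1), 154) = 7100 - 716/3465 = 24600784/3465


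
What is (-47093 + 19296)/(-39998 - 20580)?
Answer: 3971/8654 ≈ 0.45886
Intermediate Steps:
(-47093 + 19296)/(-39998 - 20580) = -27797/(-60578) = -27797*(-1/60578) = 3971/8654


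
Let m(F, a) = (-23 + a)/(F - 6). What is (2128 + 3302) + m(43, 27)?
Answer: 200914/37 ≈ 5430.1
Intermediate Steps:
m(F, a) = (-23 + a)/(-6 + F)
(2128 + 3302) + m(43, 27) = (2128 + 3302) + (-23 + 27)/(-6 + 43) = 5430 + 4/37 = 200914/37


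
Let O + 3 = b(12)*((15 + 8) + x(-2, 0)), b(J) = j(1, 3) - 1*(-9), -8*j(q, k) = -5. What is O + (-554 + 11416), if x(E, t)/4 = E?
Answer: 88027/8 ≈ 11003.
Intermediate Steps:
x(E, t) = 4*E
j(q, k) = 5/8 (j(q, k) = -1/8*(-5) = 5/8)
b(J) = 77/8 (b(J) = 5/8 - 1*(-9) = 5/8 + 9 = 77/8)
O = 1131/8 (O = -3 + 77*((15 + 8) + 4*(-2))/8 = -3 + 77*(23 - 8)/8 = -3 + (77/8)*15 = -3 + 1155/8 = 1131/8 ≈ 141.38)
O + (-554 + 11416) = 1131/8 + (-554 + 11416) = 1131/8 + 10862 = 88027/8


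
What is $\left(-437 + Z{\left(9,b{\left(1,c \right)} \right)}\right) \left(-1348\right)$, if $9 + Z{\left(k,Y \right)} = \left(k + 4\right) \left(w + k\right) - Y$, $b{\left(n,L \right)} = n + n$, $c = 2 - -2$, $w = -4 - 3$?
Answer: $568856$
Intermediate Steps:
$w = -7$ ($w = -4 - 3 = -7$)
$c = 4$ ($c = 2 + 2 = 4$)
$b{\left(n,L \right)} = 2 n$
$Z{\left(k,Y \right)} = -9 - Y + \left(-7 + k\right) \left(4 + k\right)$ ($Z{\left(k,Y \right)} = -9 - \left(Y - \left(k + 4\right) \left(-7 + k\right)\right) = -9 - \left(Y - \left(4 + k\right) \left(-7 + k\right)\right) = -9 - \left(Y - \left(-7 + k\right) \left(4 + k\right)\right) = -9 - Y + \left(-7 + k\right) \left(4 + k\right)$)
$\left(-437 + Z{\left(9,b{\left(1,c \right)} \right)}\right) \left(-1348\right) = \left(-437 - \left(64 - 81 + 2\right)\right) \left(-1348\right) = \left(-437 - -15\right) \left(-1348\right) = \left(-437 + 15\right) \left(-1348\right) = \left(-422\right) \left(-1348\right) = 568856$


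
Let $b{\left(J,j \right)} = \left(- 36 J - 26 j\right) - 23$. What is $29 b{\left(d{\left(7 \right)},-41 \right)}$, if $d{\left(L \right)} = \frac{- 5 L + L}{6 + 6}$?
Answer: $32683$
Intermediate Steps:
$d{\left(L \right)} = - \frac{L}{3}$ ($d{\left(L \right)} = \frac{\left(-4\right) L}{12} = - 4 L \frac{1}{12} = - \frac{L}{3}$)
$b{\left(J,j \right)} = -23 - 36 J - 26 j$
$29 b{\left(d{\left(7 \right)},-41 \right)} = 29 \left(-23 - 36 \left(\left(- \frac{1}{3}\right) 7\right) - -1066\right) = 29 \left(-23 - -84 + 1066\right) = 29 \left(-23 + 84 + 1066\right) = 29 \cdot 1127 = 32683$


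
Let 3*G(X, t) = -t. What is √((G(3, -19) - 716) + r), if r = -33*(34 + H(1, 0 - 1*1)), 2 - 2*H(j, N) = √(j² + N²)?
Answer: √(-67128 + 594*√2)/6 ≈ 42.911*I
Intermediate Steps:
G(X, t) = -t/3 (G(X, t) = (-t)/3 = -t/3)
H(j, N) = 1 - √(N² + j²)/2 (H(j, N) = 1 - √(j² + N²)/2 = 1 - √(N² + j²)/2)
r = -1155 + 33*√2/2 (r = -33*(34 + (1 - √((0 - 1*1)² + 1²)/2)) = -33*(34 + (1 - √((0 - 1)² + 1)/2)) = -33*(34 + (1 - √((-1)² + 1)/2)) = -33*(34 + (1 - √(1 + 1)/2)) = -33*(34 + (1 - √2/2)) = -33*(35 - √2/2) = -1155 + 33*√2/2 ≈ -1131.7)
√((G(3, -19) - 716) + r) = √((-⅓*(-19) - 716) + (-1155 + 33*√2/2)) = √((19/3 - 716) + (-1155 + 33*√2/2)) = √(-2129/3 + (-1155 + 33*√2/2)) = √(-5594/3 + 33*√2/2)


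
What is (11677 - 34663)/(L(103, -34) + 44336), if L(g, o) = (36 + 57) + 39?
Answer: -11493/22234 ≈ -0.51691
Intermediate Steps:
L(g, o) = 132 (L(g, o) = 93 + 39 = 132)
(11677 - 34663)/(L(103, -34) + 44336) = (11677 - 34663)/(132 + 44336) = -22986/44468 = -22986*1/44468 = -11493/22234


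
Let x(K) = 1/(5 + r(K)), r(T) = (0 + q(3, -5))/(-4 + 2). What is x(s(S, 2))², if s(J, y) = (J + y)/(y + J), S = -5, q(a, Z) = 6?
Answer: ¼ ≈ 0.25000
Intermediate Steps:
s(J, y) = 1 (s(J, y) = (J + y)/(J + y) = 1)
r(T) = -3 (r(T) = (0 + 6)/(-4 + 2) = 6/(-2) = 6*(-½) = -3)
x(K) = ½ (x(K) = 1/(5 - 3) = 1/2 = ½)
x(s(S, 2))² = (½)² = ¼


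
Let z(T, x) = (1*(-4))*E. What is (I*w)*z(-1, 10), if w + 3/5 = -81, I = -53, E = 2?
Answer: -172992/5 ≈ -34598.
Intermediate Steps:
z(T, x) = -8 (z(T, x) = (1*(-4))*2 = -4*2 = -8)
w = -408/5 (w = -⅗ - 81 = -408/5 ≈ -81.600)
(I*w)*z(-1, 10) = -53*(-408/5)*(-8) = (21624/5)*(-8) = -172992/5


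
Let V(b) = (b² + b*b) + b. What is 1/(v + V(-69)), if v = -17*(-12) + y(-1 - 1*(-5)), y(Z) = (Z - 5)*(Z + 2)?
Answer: 1/9651 ≈ 0.00010362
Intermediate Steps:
y(Z) = (-5 + Z)*(2 + Z)
V(b) = b + 2*b² (V(b) = (b² + b²) + b = 2*b² + b = b + 2*b²)
v = 198 (v = -17*(-12) + (-10 + (-1 - 1*(-5))² - 3*(-1 - 1*(-5))) = 204 + (-10 + (-1 + 5)² - 3*(-1 + 5)) = 204 + (-10 + 4² - 3*4) = 204 + (-10 + 16 - 12) = 204 - 6 = 198)
1/(v + V(-69)) = 1/(198 - 69*(1 + 2*(-69))) = 1/(198 - 69*(1 - 138)) = 1/(198 - 69*(-137)) = 1/(198 + 9453) = 1/9651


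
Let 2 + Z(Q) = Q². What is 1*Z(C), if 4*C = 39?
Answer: 1489/16 ≈ 93.063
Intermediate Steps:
C = 39/4 (C = (¼)*39 = 39/4 ≈ 9.7500)
Z(Q) = -2 + Q²
1*Z(C) = 1*(-2 + (39/4)²) = 1*(-2 + 1521/16) = 1*(1489/16) = 1489/16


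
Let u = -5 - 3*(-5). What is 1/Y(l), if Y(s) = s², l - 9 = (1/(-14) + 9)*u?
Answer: 49/473344 ≈ 0.00010352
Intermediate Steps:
u = 10 (u = -5 + 15 = 10)
l = 688/7 (l = 9 + (1/(-14) + 9)*10 = 9 + (-1/14 + 9)*10 = 9 + (125/14)*10 = 9 + 625/7 = 688/7 ≈ 98.286)
1/Y(l) = 1/((688/7)²) = 1/(473344/49) = 49/473344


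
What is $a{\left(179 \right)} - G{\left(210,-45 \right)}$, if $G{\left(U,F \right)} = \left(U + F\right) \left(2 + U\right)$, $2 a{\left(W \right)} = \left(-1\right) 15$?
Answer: $- \frac{69975}{2} \approx -34988.0$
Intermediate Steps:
$a{\left(W \right)} = - \frac{15}{2}$ ($a{\left(W \right)} = \frac{\left(-1\right) 15}{2} = \frac{1}{2} \left(-15\right) = - \frac{15}{2}$)
$G{\left(U,F \right)} = \left(2 + U\right) \left(F + U\right)$ ($G{\left(U,F \right)} = \left(F + U\right) \left(2 + U\right) = \left(2 + U\right) \left(F + U\right)$)
$a{\left(179 \right)} - G{\left(210,-45 \right)} = - \frac{15}{2} - \left(210^{2} + 2 \left(-45\right) + 2 \cdot 210 - 9450\right) = - \frac{15}{2} - \left(44100 - 90 + 420 - 9450\right) = - \frac{15}{2} - 34980 = - \frac{69975}{2}$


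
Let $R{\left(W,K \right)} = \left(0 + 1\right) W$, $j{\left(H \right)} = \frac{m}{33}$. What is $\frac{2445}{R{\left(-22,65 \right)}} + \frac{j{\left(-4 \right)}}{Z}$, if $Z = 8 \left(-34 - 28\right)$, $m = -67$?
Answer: $- \frac{1819013}{16368} \approx -111.13$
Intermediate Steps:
$Z = -496$ ($Z = 8 \left(-62\right) = -496$)
$j{\left(H \right)} = - \frac{67}{33}$
$R{\left(W,K \right)} = W$ ($R{\left(W,K \right)} = 1 W = W$)
$\frac{2445}{R{\left(-22,65 \right)}} + \frac{j{\left(-4 \right)}}{Z} = \frac{2445}{-22} - \frac{67}{33 \left(-496\right)} = 2445 \left(- \frac{1}{22}\right) - - \frac{67}{16368} = - \frac{2445}{22} + \frac{67}{16368} = - \frac{1819013}{16368}$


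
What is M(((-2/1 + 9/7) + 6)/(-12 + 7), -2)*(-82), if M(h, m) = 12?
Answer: -984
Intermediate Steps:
M(((-2/1 + 9/7) + 6)/(-12 + 7), -2)*(-82) = 12*(-82) = -984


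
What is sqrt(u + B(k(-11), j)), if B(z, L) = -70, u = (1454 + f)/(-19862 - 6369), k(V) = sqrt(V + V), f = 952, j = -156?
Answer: 4*I*sqrt(3014230441)/26231 ≈ 8.3721*I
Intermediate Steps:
k(V) = sqrt(2)*sqrt(V) (k(V) = sqrt(2*V) = sqrt(2)*sqrt(V))
u = -2406/26231 (u = (1454 + 952)/(-19862 - 6369) = 2406/(-26231) = 2406*(-1/26231) = -2406/26231 ≈ -0.091724)
sqrt(u + B(k(-11), j)) = sqrt(-2406/26231 - 70) = sqrt(-1838576/26231) = 4*I*sqrt(3014230441)/26231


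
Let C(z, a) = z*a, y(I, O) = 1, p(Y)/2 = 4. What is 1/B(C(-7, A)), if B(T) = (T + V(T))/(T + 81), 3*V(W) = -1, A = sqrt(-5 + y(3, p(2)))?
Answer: 1521/1765 + 10248*I/1765 ≈ 0.86176 + 5.8062*I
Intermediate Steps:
p(Y) = 8 (p(Y) = 2*4 = 8)
A = 2*I (A = sqrt(-5 + 1) = sqrt(-4) = 2*I ≈ 2.0*I)
V(W) = -1/3 (V(W) = (1/3)*(-1) = -1/3)
C(z, a) = a*z
B(T) = (-1/3 + T)/(81 + T) (B(T) = (T - 1/3)/(T + 81) = (-1/3 + T)/(81 + T))
1/B(C(-7, A)) = 1/((-1/3 + (2*I)*(-7))/(81 + (2*I)*(-7))) = 1/((-1/3 - 14*I)/(81 - 14*I)) = 1/(((81 + 14*I)/6757)*(-1/3 - 14*I)) = 1/((81 + 14*I)*(-1/3 - 14*I)/6757) = 9*(81 - 14*I)*(-1/3 + 14*I)/1765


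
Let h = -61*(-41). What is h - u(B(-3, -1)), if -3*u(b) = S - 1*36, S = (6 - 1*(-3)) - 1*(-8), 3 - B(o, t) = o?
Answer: 7484/3 ≈ 2494.7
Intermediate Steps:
B(o, t) = 3 - o
S = 17 (S = (6 + 3) + 8 = 9 + 8 = 17)
u(b) = 19/3 (u(b) = -(17 - 1*36)/3 = -(17 - 36)/3 = -⅓*(-19) = 19/3)
h = 2501
h - u(B(-3, -1)) = 2501 - 1*19/3 = 2501 - 19/3 = 7484/3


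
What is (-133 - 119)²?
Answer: 63504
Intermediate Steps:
(-133 - 119)² = (-252)² = 63504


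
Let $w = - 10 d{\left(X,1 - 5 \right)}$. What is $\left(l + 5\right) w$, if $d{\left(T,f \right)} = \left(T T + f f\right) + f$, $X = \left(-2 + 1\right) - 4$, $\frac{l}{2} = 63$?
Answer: $-48470$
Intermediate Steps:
$l = 126$ ($l = 2 \cdot 63 = 126$)
$X = -5$ ($X = -1 - 4 = -5$)
$d{\left(T,f \right)} = f + T^{2} + f^{2}$ ($d{\left(T,f \right)} = \left(T^{2} + f^{2}\right) + f = f + T^{2} + f^{2}$)
$w = -370$ ($w = - 10 \left(\left(1 - 5\right) + \left(-5\right)^{2} + \left(1 - 5\right)^{2}\right) = - 10 \left(-4 + 25 + \left(-4\right)^{2}\right) = - 10 \left(-4 + 25 + 16\right) = \left(-10\right) 37 = -370$)
$\left(l + 5\right) w = \left(126 + 5\right) \left(-370\right) = 131 \left(-370\right) = -48470$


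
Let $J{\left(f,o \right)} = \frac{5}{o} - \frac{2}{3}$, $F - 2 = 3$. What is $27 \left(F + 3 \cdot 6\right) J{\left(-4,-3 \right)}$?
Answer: $-1449$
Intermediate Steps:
$F = 5$ ($F = 2 + 3 = 5$)
$J{\left(f,o \right)} = - \frac{2}{3} + \frac{5}{o}$ ($J{\left(f,o \right)} = \frac{5}{o} - \frac{2}{3} = - \frac{2}{3} + \frac{5}{o}$)
$27 \left(F + 3 \cdot 6\right) J{\left(-4,-3 \right)} = 27 \left(5 + 3 \cdot 6\right) \left(- \frac{2}{3} + \frac{5}{-3}\right) = 27 \left(5 + 18\right) \left(- \frac{2}{3} + 5 \left(- \frac{1}{3}\right)\right) = 27 \cdot 23 \left(- \frac{2}{3} - \frac{5}{3}\right) = 621 \left(- \frac{7}{3}\right) = -1449$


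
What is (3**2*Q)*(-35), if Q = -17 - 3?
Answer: 6300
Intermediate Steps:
Q = -20
(3**2*Q)*(-35) = (3**2*(-20))*(-35) = (9*(-20))*(-35) = -180*(-35) = 6300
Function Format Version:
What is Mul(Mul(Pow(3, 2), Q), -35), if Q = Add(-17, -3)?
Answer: 6300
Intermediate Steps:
Q = -20
Mul(Mul(Pow(3, 2), Q), -35) = Mul(Mul(Pow(3, 2), -20), -35) = Mul(Mul(9, -20), -35) = Mul(-180, -35) = 6300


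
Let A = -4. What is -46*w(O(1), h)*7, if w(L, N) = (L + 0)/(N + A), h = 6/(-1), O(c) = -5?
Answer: -161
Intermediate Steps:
h = -6 (h = 6*(-1) = -6)
w(L, N) = L/(-4 + N) (w(L, N) = (L + 0)/(N - 4) = L/(-4 + N))
-46*w(O(1), h)*7 = -(-230)/(-4 - 6)*7 = -(-230)/(-10)*7 = -(-230)*(-1)/10*7 = -46*½*7 = -23*7 = -161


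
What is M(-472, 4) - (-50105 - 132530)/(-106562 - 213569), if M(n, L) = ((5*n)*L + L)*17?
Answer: -51353036607/320131 ≈ -1.6041e+5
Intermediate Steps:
M(n, L) = 17*L + 85*L*n (M(n, L) = (5*L*n + L)*17 = (L + 5*L*n)*17 = 17*L + 85*L*n)
M(-472, 4) - (-50105 - 132530)/(-106562 - 213569) = 17*4*(1 + 5*(-472)) - (-50105 - 132530)/(-106562 - 213569) = 17*4*(1 - 2360) - (-182635)/(-320131) = 17*4*(-2359) - (-182635)*(-1)/320131 = -160412 - 1*182635/320131 = -160412 - 182635/320131 = -51353036607/320131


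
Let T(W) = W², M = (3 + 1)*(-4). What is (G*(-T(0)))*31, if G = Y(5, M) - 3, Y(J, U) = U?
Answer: 0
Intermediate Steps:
M = -16 (M = 4*(-4) = -16)
G = -19 (G = -16 - 3 = -19)
(G*(-T(0)))*31 = -(-19)*0²*31 = -(-19)*0*31 = -19*0*31 = 0*31 = 0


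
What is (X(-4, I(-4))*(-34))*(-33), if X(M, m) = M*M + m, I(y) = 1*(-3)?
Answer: 14586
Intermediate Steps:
I(y) = -3
X(M, m) = m + M**2 (X(M, m) = M**2 + m = m + M**2)
(X(-4, I(-4))*(-34))*(-33) = ((-3 + (-4)**2)*(-34))*(-33) = ((-3 + 16)*(-34))*(-33) = (13*(-34))*(-33) = -442*(-33) = 14586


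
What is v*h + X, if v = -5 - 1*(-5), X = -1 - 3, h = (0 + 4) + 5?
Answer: -4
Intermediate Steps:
h = 9 (h = 4 + 5 = 9)
X = -4
v = 0 (v = -5 + 5 = 0)
v*h + X = 0*9 - 4 = 0 - 4 = -4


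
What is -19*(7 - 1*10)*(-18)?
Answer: -1026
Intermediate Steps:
-19*(7 - 1*10)*(-18) = -19*(7 - 10)*(-18) = -19*(-3)*(-18) = 57*(-18) = -1026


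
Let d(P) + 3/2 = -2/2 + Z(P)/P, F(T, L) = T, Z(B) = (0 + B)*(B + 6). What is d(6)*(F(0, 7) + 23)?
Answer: 437/2 ≈ 218.50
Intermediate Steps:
Z(B) = B*(6 + B)
d(P) = 7/2 + P (d(P) = -3/2 + (-2/2 + (P*(6 + P))/P) = -3/2 + (-2*½ + (6 + P)) = -3/2 + (-1 + (6 + P)) = -3/2 + (5 + P) = 7/2 + P)
d(6)*(F(0, 7) + 23) = (7/2 + 6)*(0 + 23) = (19/2)*23 = 437/2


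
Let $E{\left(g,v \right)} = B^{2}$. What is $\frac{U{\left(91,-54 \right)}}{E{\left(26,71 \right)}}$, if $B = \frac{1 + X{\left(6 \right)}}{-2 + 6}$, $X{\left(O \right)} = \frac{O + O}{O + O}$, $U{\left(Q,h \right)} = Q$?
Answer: $364$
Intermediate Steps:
$X{\left(O \right)} = 1$ ($X{\left(O \right)} = \frac{2 O}{2 O} = 2 O \frac{1}{2 O} = 1$)
$B = \frac{1}{2}$ ($B = \frac{1 + 1}{-2 + 6} = \frac{2}{4} = 2 \cdot \frac{1}{4} = \frac{1}{2} \approx 0.5$)
$E{\left(g,v \right)} = \frac{1}{4}$ ($E{\left(g,v \right)} = \left(\frac{1}{2}\right)^{2} = \frac{1}{4}$)
$\frac{U{\left(91,-54 \right)}}{E{\left(26,71 \right)}} = 91 \frac{1}{\frac{1}{4}} = 91 \cdot 4 = 364$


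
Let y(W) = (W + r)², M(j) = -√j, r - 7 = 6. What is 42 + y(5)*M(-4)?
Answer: 42 - 648*I ≈ 42.0 - 648.0*I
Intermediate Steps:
r = 13 (r = 7 + 6 = 13)
y(W) = (13 + W)² (y(W) = (W + 13)² = (13 + W)²)
42 + y(5)*M(-4) = 42 + (13 + 5)²*(-√(-4)) = 42 + 18²*(-2*I) = 42 + 324*(-2*I) = 42 - 648*I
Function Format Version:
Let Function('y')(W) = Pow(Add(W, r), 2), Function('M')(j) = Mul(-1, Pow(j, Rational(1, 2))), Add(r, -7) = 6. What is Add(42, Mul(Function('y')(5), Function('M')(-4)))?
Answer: Add(42, Mul(-648, I)) ≈ Add(42.000, Mul(-648.00, I))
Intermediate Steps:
r = 13 (r = Add(7, 6) = 13)
Function('y')(W) = Pow(Add(13, W), 2) (Function('y')(W) = Pow(Add(W, 13), 2) = Pow(Add(13, W), 2))
Add(42, Mul(Function('y')(5), Function('M')(-4))) = Add(42, Mul(Pow(Add(13, 5), 2), Mul(-1, Pow(-4, Rational(1, 2))))) = Add(42, Mul(Pow(18, 2), Mul(-1, Mul(2, I)))) = Add(42, Mul(324, Mul(-2, I))) = Add(42, Mul(-648, I))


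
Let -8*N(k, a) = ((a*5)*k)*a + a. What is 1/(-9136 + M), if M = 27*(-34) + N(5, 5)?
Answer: -4/40531 ≈ -9.8690e-5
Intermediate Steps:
N(k, a) = -a/8 - 5*k*a**2/8 (N(k, a) = -(((a*5)*k)*a + a)/8 = -(((5*a)*k)*a + a)/8 = -((5*a*k)*a + a)/8 = -(5*k*a**2 + a)/8 = -(a + 5*k*a**2)/8 = -a/8 - 5*k*a**2/8)
M = -3987/4 (M = 27*(-34) - 1/8*5*(1 + 5*5*5) = -918 - 1/8*5*(1 + 125) = -918 - 1/8*5*126 = -918 - 315/4 = -3987/4 ≈ -996.75)
1/(-9136 + M) = 1/(-9136 - 3987/4) = 1/(-40531/4) = -4/40531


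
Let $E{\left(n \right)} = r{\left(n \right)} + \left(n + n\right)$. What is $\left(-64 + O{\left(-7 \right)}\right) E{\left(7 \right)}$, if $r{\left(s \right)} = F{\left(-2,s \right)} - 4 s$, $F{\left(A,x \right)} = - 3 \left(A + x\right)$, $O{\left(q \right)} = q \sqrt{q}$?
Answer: $1856 + 203 i \sqrt{7} \approx 1856.0 + 537.09 i$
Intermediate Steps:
$O{\left(q \right)} = q^{\frac{3}{2}}$
$F{\left(A,x \right)} = - 3 A - 3 x$
$r{\left(s \right)} = 6 - 7 s$ ($r{\left(s \right)} = \left(\left(-3\right) \left(-2\right) - 3 s\right) - 4 s = \left(6 - 3 s\right) - 4 s = 6 - 7 s$)
$E{\left(n \right)} = 6 - 5 n$ ($E{\left(n \right)} = \left(6 - 7 n\right) + \left(n + n\right) = \left(6 - 7 n\right) + 2 n = 6 - 5 n$)
$\left(-64 + O{\left(-7 \right)}\right) E{\left(7 \right)} = \left(-64 + \left(-7\right)^{\frac{3}{2}}\right) \left(6 - 35\right) = \left(-64 - 7 i \sqrt{7}\right) \left(6 - 35\right) = \left(-64 - 7 i \sqrt{7}\right) \left(-29\right) = 1856 + 203 i \sqrt{7}$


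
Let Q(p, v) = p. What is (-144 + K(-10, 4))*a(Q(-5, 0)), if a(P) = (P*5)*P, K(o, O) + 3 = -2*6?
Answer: -19875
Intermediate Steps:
K(o, O) = -15 (K(o, O) = -3 - 2*6 = -3 - 12 = -15)
a(P) = 5*P² (a(P) = (5*P)*P = 5*P²)
(-144 + K(-10, 4))*a(Q(-5, 0)) = (-144 - 15)*(5*(-5)²) = -795*25 = -159*125 = -19875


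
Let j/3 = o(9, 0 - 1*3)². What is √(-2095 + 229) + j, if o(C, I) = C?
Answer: 243 + I*√1866 ≈ 243.0 + 43.197*I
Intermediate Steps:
j = 243 (j = 3*9² = 3*81 = 243)
√(-2095 + 229) + j = √(-2095 + 229) + 243 = √(-1866) + 243 = I*√1866 + 243 = 243 + I*√1866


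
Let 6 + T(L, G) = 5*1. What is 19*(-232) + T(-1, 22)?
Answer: -4409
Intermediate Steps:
T(L, G) = -1 (T(L, G) = -6 + 5*1 = -6 + 5 = -1)
19*(-232) + T(-1, 22) = 19*(-232) - 1 = -4408 - 1 = -4409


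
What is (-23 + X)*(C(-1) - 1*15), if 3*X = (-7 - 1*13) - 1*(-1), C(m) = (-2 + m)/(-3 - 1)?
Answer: 418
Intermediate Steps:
C(m) = ½ - m/4 (C(m) = (-2 + m)/(-4) = (-2 + m)*(-¼) = ½ - m/4)
X = -19/3 (X = ((-7 - 1*13) - 1*(-1))/3 = ((-7 - 13) + 1)/3 = (-20 + 1)/3 = (⅓)*(-19) = -19/3 ≈ -6.3333)
(-23 + X)*(C(-1) - 1*15) = (-23 - 19/3)*((½ - ¼*(-1)) - 1*15) = -88*((½ + ¼) - 15)/3 = -88*(¾ - 15)/3 = -88/3*(-57/4) = 418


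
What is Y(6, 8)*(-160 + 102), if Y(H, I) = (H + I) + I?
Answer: -1276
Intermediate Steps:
Y(H, I) = H + 2*I
Y(6, 8)*(-160 + 102) = (6 + 2*8)*(-160 + 102) = (6 + 16)*(-58) = 22*(-58) = -1276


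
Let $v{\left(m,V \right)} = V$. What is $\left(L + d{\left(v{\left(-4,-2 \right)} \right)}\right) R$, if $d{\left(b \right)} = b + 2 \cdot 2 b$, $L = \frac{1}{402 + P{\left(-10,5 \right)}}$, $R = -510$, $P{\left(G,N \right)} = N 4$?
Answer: $\frac{1075845}{211} \approx 5098.8$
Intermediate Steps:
$P{\left(G,N \right)} = 4 N$
$L = \frac{1}{422}$ ($L = \frac{1}{402 + 4 \cdot 5} = \frac{1}{402 + 20} = \frac{1}{422} \approx 0.0023697$)
$d{\left(b \right)} = 5 b$ ($d{\left(b \right)} = b + 4 b = 5 b$)
$\left(L + d{\left(v{\left(-4,-2 \right)} \right)}\right) R = \left(\frac{1}{422} + 5 \left(-2\right)\right) \left(-510\right) = \left(\frac{1}{422} - 10\right) \left(-510\right) = \left(- \frac{4219}{422}\right) \left(-510\right) = \frac{1075845}{211}$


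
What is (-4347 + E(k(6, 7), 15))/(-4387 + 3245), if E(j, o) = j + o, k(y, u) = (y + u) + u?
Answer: 2156/571 ≈ 3.7758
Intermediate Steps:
k(y, u) = y + 2*u (k(y, u) = (u + y) + u = y + 2*u)
(-4347 + E(k(6, 7), 15))/(-4387 + 3245) = (-4347 + ((6 + 2*7) + 15))/(-4387 + 3245) = (-4347 + ((6 + 14) + 15))/(-1142) = (-4347 + (20 + 15))*(-1/1142) = (-4347 + 35)*(-1/1142) = -4312*(-1/1142) = 2156/571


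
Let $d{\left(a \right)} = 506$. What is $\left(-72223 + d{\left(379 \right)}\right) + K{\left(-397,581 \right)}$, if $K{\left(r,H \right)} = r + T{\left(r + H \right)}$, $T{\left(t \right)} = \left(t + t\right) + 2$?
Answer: $-71744$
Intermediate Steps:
$T{\left(t \right)} = 2 + 2 t$ ($T{\left(t \right)} = 2 t + 2 = 2 + 2 t$)
$K{\left(r,H \right)} = 2 + 2 H + 3 r$ ($K{\left(r,H \right)} = r + \left(2 + 2 \left(r + H\right)\right) = r + \left(2 + 2 \left(H + r\right)\right) = r + \left(2 + \left(2 H + 2 r\right)\right) = r + \left(2 + 2 H + 2 r\right) = 2 + 2 H + 3 r$)
$\left(-72223 + d{\left(379 \right)}\right) + K{\left(-397,581 \right)} = \left(-72223 + 506\right) + \left(2 + 2 \cdot 581 + 3 \left(-397\right)\right) = -71717 + \left(2 + 1162 - 1191\right) = -71717 - 27 = -71744$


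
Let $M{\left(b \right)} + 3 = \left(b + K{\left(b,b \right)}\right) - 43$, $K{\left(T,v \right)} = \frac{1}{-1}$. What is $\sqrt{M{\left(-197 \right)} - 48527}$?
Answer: $3 i \sqrt{5419} \approx 220.84 i$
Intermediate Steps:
$K{\left(T,v \right)} = -1$
$M{\left(b \right)} = -47 + b$ ($M{\left(b \right)} = -3 + \left(\left(b - 1\right) - 43\right) = -3 + \left(\left(-1 + b\right) - 43\right) = -3 + \left(-44 + b\right) = -47 + b$)
$\sqrt{M{\left(-197 \right)} - 48527} = \sqrt{\left(-47 - 197\right) - 48527} = \sqrt{-244 - 48527} = \sqrt{-48771} = 3 i \sqrt{5419}$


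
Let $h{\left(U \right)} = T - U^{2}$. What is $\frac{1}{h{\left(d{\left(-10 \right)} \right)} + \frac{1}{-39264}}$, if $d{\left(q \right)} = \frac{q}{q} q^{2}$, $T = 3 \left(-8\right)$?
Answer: $- \frac{39264}{393582337} \approx -9.9761 \cdot 10^{-5}$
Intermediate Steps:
$T = -24$
$d{\left(q \right)} = q^{2}$ ($d{\left(q \right)} = 1 q^{2} = q^{2}$)
$h{\left(U \right)} = -24 - U^{2}$
$\frac{1}{h{\left(d{\left(-10 \right)} \right)} + \frac{1}{-39264}} = \frac{1}{\left(-24 - \left(\left(-10\right)^{2}\right)^{2}\right) + \frac{1}{-39264}} = \frac{1}{\left(-24 - 100^{2}\right) - \frac{1}{39264}} = \frac{1}{\left(-24 - 10000\right) - \frac{1}{39264}} = \frac{1}{-10024 - \frac{1}{39264}} = \frac{1}{- \frac{393582337}{39264}} = - \frac{39264}{393582337}$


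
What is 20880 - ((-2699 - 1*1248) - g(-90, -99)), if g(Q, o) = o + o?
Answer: 24629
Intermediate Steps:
g(Q, o) = 2*o
20880 - ((-2699 - 1*1248) - g(-90, -99)) = 20880 - ((-2699 - 1*1248) - 2*(-99)) = 20880 - ((-2699 - 1248) - 1*(-198)) = 20880 - (-3947 + 198) = 20880 - 1*(-3749) = 20880 + 3749 = 24629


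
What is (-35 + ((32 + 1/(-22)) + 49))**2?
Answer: 1022121/484 ≈ 2111.8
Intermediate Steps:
(-35 + ((32 + 1/(-22)) + 49))**2 = (-35 + ((32 - 1/22) + 49))**2 = (-35 + (703/22 + 49))**2 = (-35 + 1781/22)**2 = (1011/22)**2 = 1022121/484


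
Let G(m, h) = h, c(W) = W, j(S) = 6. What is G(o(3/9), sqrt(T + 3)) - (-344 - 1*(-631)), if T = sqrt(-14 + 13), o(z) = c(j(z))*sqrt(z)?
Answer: -287 + sqrt(3 + I) ≈ -285.24 + 0.28485*I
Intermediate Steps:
o(z) = 6*sqrt(z)
T = I (T = sqrt(-1) = I ≈ 1.0*I)
G(o(3/9), sqrt(T + 3)) - (-344 - 1*(-631)) = sqrt(I + 3) - (-344 - 1*(-631)) = sqrt(3 + I) - (-344 + 631) = sqrt(3 + I) - 1*287 = sqrt(3 + I) - 287 = -287 + sqrt(3 + I)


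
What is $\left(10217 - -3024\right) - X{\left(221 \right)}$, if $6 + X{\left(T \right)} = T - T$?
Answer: $13247$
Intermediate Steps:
$X{\left(T \right)} = -6$ ($X{\left(T \right)} = -6 + \left(T - T\right) = -6 + 0 = -6$)
$\left(10217 - -3024\right) - X{\left(221 \right)} = \left(10217 - -3024\right) - -6 = \left(10217 + \left(3074 - 50\right)\right) + 6 = \left(10217 + 3024\right) + 6 = 13241 + 6 = 13247$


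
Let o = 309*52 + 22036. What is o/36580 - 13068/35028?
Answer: 5949163/8898085 ≈ 0.66859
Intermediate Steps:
o = 38104 (o = 16068 + 22036 = 38104)
o/36580 - 13068/35028 = 38104/36580 - 13068/35028 = 38104*(1/36580) - 13068*1/35028 = 9526/9145 - 363/973 = 5949163/8898085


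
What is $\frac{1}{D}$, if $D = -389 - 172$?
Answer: $- \frac{1}{561} \approx -0.0017825$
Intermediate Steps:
$D = -561$ ($D = -389 - 172 = -561$)
$\frac{1}{D} = \frac{1}{-561} = - \frac{1}{561}$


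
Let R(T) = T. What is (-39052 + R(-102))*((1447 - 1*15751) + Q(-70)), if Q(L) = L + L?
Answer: 565540376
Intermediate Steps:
Q(L) = 2*L
(-39052 + R(-102))*((1447 - 1*15751) + Q(-70)) = (-39052 - 102)*((1447 - 1*15751) + 2*(-70)) = -39154*((1447 - 15751) - 140) = -39154*(-14304 - 140) = -39154*(-14444) = 565540376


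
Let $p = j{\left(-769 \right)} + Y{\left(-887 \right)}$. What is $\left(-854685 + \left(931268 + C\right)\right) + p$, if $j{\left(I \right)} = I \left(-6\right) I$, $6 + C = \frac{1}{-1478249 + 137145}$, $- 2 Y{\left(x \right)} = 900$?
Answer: $- \frac{4656365391057}{1341104} \approx -3.472 \cdot 10^{6}$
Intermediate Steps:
$Y{\left(x \right)} = -450$ ($Y{\left(x \right)} = \left(- \frac{1}{2}\right) 900 = -450$)
$C = - \frac{8046625}{1341104}$ ($C = -6 + \frac{1}{-1478249 + 137145} = -6 + \frac{1}{-1341104} = -6 - \frac{1}{1341104} = - \frac{8046625}{1341104} \approx -6.0$)
$j{\left(I \right)} = - 6 I^{2}$ ($j{\left(I \right)} = - 6 I I = - 6 I^{2}$)
$p = -3548616$ ($p = - 6 \left(-769\right)^{2} - 450 = \left(-6\right) 591361 - 450 = -3548166 - 450 = -3548616$)
$\left(-854685 + \left(931268 + C\right)\right) + p = \left(-854685 + \left(931268 - \frac{8046625}{1341104}\right)\right) - 3548616 = \left(-854685 + \frac{1248919193247}{1341104}\right) - 3548616 = \frac{102697721007}{1341104} - 3548616 = - \frac{4656365391057}{1341104}$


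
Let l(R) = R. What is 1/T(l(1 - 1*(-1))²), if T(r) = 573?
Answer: 1/573 ≈ 0.0017452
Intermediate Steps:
1/T(l(1 - 1*(-1))²) = 1/573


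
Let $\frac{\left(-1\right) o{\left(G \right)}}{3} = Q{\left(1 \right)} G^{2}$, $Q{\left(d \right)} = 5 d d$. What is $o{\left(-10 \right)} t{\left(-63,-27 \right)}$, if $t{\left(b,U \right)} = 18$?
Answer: $-27000$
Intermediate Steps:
$Q{\left(d \right)} = 5 d^{2}$
$o{\left(G \right)} = - 15 G^{2}$ ($o{\left(G \right)} = - 3 \cdot 5 \cdot 1^{2} G^{2} = - 3 \cdot 5 \cdot 1 G^{2} = - 3 \cdot 5 G^{2} = - 15 G^{2}$)
$o{\left(-10 \right)} t{\left(-63,-27 \right)} = - 15 \left(-10\right)^{2} \cdot 18 = \left(-15\right) 100 \cdot 18 = \left(-1500\right) 18 = -27000$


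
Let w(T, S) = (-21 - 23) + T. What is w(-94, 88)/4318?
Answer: -69/2159 ≈ -0.031959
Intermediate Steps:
w(T, S) = -44 + T
w(-94, 88)/4318 = (-44 - 94)/4318 = -138*1/4318 = -69/2159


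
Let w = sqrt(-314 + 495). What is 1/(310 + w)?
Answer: 310/95919 - sqrt(181)/95919 ≈ 0.0030916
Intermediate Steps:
w = sqrt(181) ≈ 13.454
1/(310 + w) = 1/(310 + sqrt(181))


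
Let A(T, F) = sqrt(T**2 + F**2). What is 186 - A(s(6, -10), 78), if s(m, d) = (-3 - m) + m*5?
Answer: 186 - 15*sqrt(29) ≈ 105.22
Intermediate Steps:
s(m, d) = -3 + 4*m (s(m, d) = (-3 - m) + 5*m = -3 + 4*m)
A(T, F) = sqrt(F**2 + T**2)
186 - A(s(6, -10), 78) = 186 - sqrt(78**2 + (-3 + 4*6)**2) = 186 - sqrt(6084 + (-3 + 24)**2) = 186 - sqrt(6084 + 21**2) = 186 - sqrt(6084 + 441) = 186 - sqrt(6525) = 186 - 15*sqrt(29)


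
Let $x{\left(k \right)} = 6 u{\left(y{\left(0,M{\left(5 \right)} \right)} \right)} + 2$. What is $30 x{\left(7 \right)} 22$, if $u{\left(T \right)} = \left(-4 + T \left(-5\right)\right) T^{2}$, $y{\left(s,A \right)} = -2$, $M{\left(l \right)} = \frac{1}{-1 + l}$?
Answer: $96360$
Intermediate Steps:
$u{\left(T \right)} = T^{2} \left(-4 - 5 T\right)$ ($u{\left(T \right)} = \left(-4 - 5 T\right) T^{2} = T^{2} \left(-4 - 5 T\right)$)
$x{\left(k \right)} = 146$ ($x{\left(k \right)} = 6 \left(-2\right)^{2} \left(-4 - -10\right) + 2 = 6 \cdot 4 \left(-4 + 10\right) + 2 = 6 \cdot 4 \cdot 6 + 2 = 6 \cdot 24 + 2 = 144 + 2 = 146$)
$30 x{\left(7 \right)} 22 = 30 \cdot 146 \cdot 22 = 4380 \cdot 22 = 96360$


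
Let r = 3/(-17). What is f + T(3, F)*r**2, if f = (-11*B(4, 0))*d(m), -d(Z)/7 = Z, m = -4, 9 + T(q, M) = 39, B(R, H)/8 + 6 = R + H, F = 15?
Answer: 1424462/289 ≈ 4928.9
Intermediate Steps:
B(R, H) = -48 + 8*H + 8*R (B(R, H) = -48 + 8*(R + H) = -48 + 8*(H + R) = -48 + (8*H + 8*R) = -48 + 8*H + 8*R)
T(q, M) = 30 (T(q, M) = -9 + 39 = 30)
d(Z) = -7*Z
r = -3/17 (r = 3*(-1/17) = -3/17 ≈ -0.17647)
f = 4928 (f = (-11*(-48 + 8*0 + 8*4))*(-7*(-4)) = -11*(-48 + 0 + 32)*28 = -11*(-16)*28 = 176*28 = 4928)
f + T(3, F)*r**2 = 4928 + 30*(-3/17)**2 = 4928 + 30*(9/289) = 4928 + 270/289 = 1424462/289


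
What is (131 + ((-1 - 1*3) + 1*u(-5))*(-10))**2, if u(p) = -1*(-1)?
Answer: 25921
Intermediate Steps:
u(p) = 1
(131 + ((-1 - 1*3) + 1*u(-5))*(-10))**2 = (131 + ((-1 - 1*3) + 1*1)*(-10))**2 = (131 + ((-1 - 3) + 1)*(-10))**2 = (131 + (-4 + 1)*(-10))**2 = (131 - 3*(-10))**2 = (131 + 30)**2 = 161**2 = 25921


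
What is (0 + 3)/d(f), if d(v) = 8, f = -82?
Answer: 3/8 ≈ 0.37500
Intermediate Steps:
(0 + 3)/d(f) = (0 + 3)/8 = (1/8)*3 = 3/8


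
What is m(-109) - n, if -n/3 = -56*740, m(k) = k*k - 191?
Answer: -112630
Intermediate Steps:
m(k) = -191 + k**2 (m(k) = k**2 - 191 = -191 + k**2)
n = 124320 (n = -(-168)*740 = -3*(-41440) = 124320)
m(-109) - n = (-191 + (-109)**2) - 1*124320 = (-191 + 11881) - 124320 = 11690 - 124320 = -112630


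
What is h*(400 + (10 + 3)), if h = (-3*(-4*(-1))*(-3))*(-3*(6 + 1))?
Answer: -312228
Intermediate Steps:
h = -756 (h = (-12*(-3))*(-3*7) = -3*(-12)*(-21) = 36*(-21) = -756)
h*(400 + (10 + 3)) = -756*(400 + (10 + 3)) = -756*(400 + 13) = -756*413 = -312228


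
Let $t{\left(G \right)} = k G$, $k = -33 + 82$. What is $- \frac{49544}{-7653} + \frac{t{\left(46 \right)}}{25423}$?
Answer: $\frac{1276806974}{194562219} \approx 6.5625$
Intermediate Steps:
$k = 49$
$t{\left(G \right)} = 49 G$
$- \frac{49544}{-7653} + \frac{t{\left(46 \right)}}{25423} = - \frac{49544}{-7653} + \frac{49 \cdot 46}{25423} = \left(-49544\right) \left(- \frac{1}{7653}\right) + 2254 \cdot \frac{1}{25423} = \frac{49544}{7653} + \frac{2254}{25423} = \frac{1276806974}{194562219}$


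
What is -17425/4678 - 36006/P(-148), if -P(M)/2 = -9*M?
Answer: 10167989/1038516 ≈ 9.7909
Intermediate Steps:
P(M) = 18*M (P(M) = -(-18)*M = 18*M)
-17425/4678 - 36006/P(-148) = -17425/4678 - 36006/(18*(-148)) = -17425*1/4678 - 36006/(-2664) = -17425/4678 - 36006*(-1/2664) = -17425/4678 + 6001/444 = 10167989/1038516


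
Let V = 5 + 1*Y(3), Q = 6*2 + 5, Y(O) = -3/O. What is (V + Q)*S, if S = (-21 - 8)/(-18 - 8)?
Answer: 609/26 ≈ 23.423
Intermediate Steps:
Q = 17 (Q = 12 + 5 = 17)
S = 29/26 (S = -29/(-26) = -29*(-1/26) = 29/26 ≈ 1.1154)
V = 4 (V = 5 + 1*(-3/3) = 5 + 1*(-3*⅓) = 5 + 1*(-1) = 5 - 1 = 4)
(V + Q)*S = (4 + 17)*(29/26) = 21*(29/26) = 609/26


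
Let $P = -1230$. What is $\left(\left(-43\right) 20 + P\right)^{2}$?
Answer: $4368100$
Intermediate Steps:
$\left(\left(-43\right) 20 + P\right)^{2} = \left(\left(-43\right) 20 - 1230\right)^{2} = \left(-860 - 1230\right)^{2} = \left(-2090\right)^{2} = 4368100$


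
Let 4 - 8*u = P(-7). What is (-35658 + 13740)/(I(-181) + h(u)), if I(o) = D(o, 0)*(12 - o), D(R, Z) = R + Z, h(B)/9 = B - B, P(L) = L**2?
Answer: 21918/34933 ≈ 0.62743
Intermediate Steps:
u = -45/8 (u = 1/2 - 1/8*(-7)**2 = 1/2 - 1/8*49 = 1/2 - 49/8 = -45/8 ≈ -5.6250)
h(B) = 0 (h(B) = 9*(B - B) = 9*0 = 0)
I(o) = o*(12 - o) (I(o) = (o + 0)*(12 - o) = o*(12 - o))
(-35658 + 13740)/(I(-181) + h(u)) = (-35658 + 13740)/(-181*(12 - 1*(-181)) + 0) = -21918/(-181*(12 + 181) + 0) = -21918/(-181*193 + 0) = -21918/(-34933 + 0) = -21918/(-34933) = -21918*(-1/34933) = 21918/34933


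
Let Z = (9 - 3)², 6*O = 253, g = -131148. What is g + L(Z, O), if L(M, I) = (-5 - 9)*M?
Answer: -131652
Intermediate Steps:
O = 253/6 (O = (⅙)*253 = 253/6 ≈ 42.167)
Z = 36 (Z = 6² = 36)
L(M, I) = -14*M
g + L(Z, O) = -131148 - 14*36 = -131148 - 504 = -131652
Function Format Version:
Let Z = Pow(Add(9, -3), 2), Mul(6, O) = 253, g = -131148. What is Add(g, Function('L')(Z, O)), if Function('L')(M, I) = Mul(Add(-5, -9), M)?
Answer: -131652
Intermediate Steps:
O = Rational(253, 6) (O = Mul(Rational(1, 6), 253) = Rational(253, 6) ≈ 42.167)
Z = 36 (Z = Pow(6, 2) = 36)
Function('L')(M, I) = Mul(-14, M)
Add(g, Function('L')(Z, O)) = Add(-131148, Mul(-14, 36)) = Add(-131148, -504) = -131652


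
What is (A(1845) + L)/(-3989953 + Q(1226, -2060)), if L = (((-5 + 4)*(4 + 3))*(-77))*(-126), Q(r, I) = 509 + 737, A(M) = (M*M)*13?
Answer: -14728137/1329569 ≈ -11.077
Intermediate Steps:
A(M) = 13*M² (A(M) = M²*13 = 13*M²)
Q(r, I) = 1246
L = -67914 (L = (-1*7*(-77))*(-126) = -7*(-77)*(-126) = 539*(-126) = -67914)
(A(1845) + L)/(-3989953 + Q(1226, -2060)) = (13*1845² - 67914)/(-3989953 + 1246) = (13*3404025 - 67914)/(-3988707) = (44252325 - 67914)*(-1/3988707) = 44184411*(-1/3988707) = -14728137/1329569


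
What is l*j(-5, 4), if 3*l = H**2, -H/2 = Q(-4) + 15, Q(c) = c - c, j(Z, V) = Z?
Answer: -1500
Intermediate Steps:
Q(c) = 0
H = -30 (H = -2*(0 + 15) = -2*15 = -30)
l = 300 (l = (1/3)*(-30)**2 = (1/3)*900 = 300)
l*j(-5, 4) = 300*(-5) = -1500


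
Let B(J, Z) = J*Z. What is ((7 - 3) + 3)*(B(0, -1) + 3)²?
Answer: 63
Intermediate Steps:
((7 - 3) + 3)*(B(0, -1) + 3)² = ((7 - 3) + 3)*(0*(-1) + 3)² = (4 + 3)*(0 + 3)² = 7*3² = 7*9 = 63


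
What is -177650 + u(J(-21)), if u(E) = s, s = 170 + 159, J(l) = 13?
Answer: -177321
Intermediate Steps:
s = 329
u(E) = 329
-177650 + u(J(-21)) = -177650 + 329 = -177321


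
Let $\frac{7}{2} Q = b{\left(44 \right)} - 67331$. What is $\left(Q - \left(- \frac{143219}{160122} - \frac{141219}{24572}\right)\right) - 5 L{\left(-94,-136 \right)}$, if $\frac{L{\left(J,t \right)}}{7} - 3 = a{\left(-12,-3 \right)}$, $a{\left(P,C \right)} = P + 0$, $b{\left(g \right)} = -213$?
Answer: $- \frac{261323803284685}{13770812244} \approx -18977.0$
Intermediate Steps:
$a{\left(P,C \right)} = P$
$L{\left(J,t \right)} = -63$ ($L{\left(J,t \right)} = 21 + 7 \left(-12\right) = 21 - 84 = -63$)
$Q = - \frac{135088}{7}$ ($Q = \frac{2 \left(-213 - 67331\right)}{7} = \frac{2}{7} \left(-67544\right) = - \frac{135088}{7} \approx -19298.0$)
$\left(Q - \left(- \frac{143219}{160122} - \frac{141219}{24572}\right)\right) - 5 L{\left(-94,-136 \right)} = \left(- \frac{135088}{7} - \left(- \frac{143219}{160122} - \frac{141219}{24572}\right)\right) - -315 = \left(- \frac{135088}{7} - - \frac{13065722993}{1967258892}\right) + 315 = \left(- \frac{135088}{7} + \left(\frac{143219}{160122} + \frac{141219}{24572}\right)\right) + 315 = \left(- \frac{135088}{7} + \frac{13065722993}{1967258892}\right) + 315 = - \frac{265661609141545}{13770812244} + 315 = - \frac{261323803284685}{13770812244}$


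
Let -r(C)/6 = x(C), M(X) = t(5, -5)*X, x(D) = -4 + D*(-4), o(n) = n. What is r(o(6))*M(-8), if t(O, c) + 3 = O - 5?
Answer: 4032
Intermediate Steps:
t(O, c) = -8 + O (t(O, c) = -3 + (O - 5) = -3 + (-5 + O) = -8 + O)
x(D) = -4 - 4*D
M(X) = -3*X (M(X) = (-8 + 5)*X = -3*X)
r(C) = 24 + 24*C (r(C) = -6*(-4 - 4*C) = 24 + 24*C)
r(o(6))*M(-8) = (24 + 24*6)*(-3*(-8)) = (24 + 144)*24 = 168*24 = 4032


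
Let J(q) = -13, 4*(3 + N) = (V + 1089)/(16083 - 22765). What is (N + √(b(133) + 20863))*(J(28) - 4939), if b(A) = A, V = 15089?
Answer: 59648078/3341 - 9904*√5249 ≈ -6.9969e+5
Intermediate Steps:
N = -48181/13364 (N = -3 + ((15089 + 1089)/(16083 - 22765))/4 = -3 + (16178/(-6682))/4 = -3 + (16178*(-1/6682))/4 = -3 + (¼)*(-8089/3341) = -3 - 8089/13364 = -48181/13364 ≈ -3.6053)
(N + √(b(133) + 20863))*(J(28) - 4939) = (-48181/13364 + √(133 + 20863))*(-13 - 4939) = (-48181/13364 + √20996)*(-4952) = (-48181/13364 + 2*√5249)*(-4952) = 59648078/3341 - 9904*√5249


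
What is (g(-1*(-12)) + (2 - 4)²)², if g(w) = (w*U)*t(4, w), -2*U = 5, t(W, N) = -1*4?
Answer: 15376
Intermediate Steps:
t(W, N) = -4
U = -5/2 (U = -½*5 = -5/2 ≈ -2.5000)
g(w) = 10*w (g(w) = (w*(-5/2))*(-4) = -5*w/2*(-4) = 10*w)
(g(-1*(-12)) + (2 - 4)²)² = (10*(-1*(-12)) + (2 - 4)²)² = (10*12 + (-2)²)² = (120 + 4)² = 124² = 15376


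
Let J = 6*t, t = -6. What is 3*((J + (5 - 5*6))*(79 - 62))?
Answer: -3111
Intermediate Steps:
J = -36 (J = 6*(-6) = -36)
3*((J + (5 - 5*6))*(79 - 62)) = 3*((-36 + (5 - 5*6))*(79 - 62)) = 3*((-36 + (5 - 30))*17) = 3*((-36 - 25)*17) = 3*(-61*17) = 3*(-1037) = -3111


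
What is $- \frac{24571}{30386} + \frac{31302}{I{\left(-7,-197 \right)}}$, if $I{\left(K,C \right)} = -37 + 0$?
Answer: $- \frac{25731127}{30386} \approx -846.81$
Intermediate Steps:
$I{\left(K,C \right)} = -37$
$- \frac{24571}{30386} + \frac{31302}{I{\left(-7,-197 \right)}} = - \frac{24571}{30386} + \frac{31302}{-37} = \left(-24571\right) \frac{1}{30386} + 31302 \left(- \frac{1}{37}\right) = - \frac{24571}{30386} - 846 = - \frac{25731127}{30386}$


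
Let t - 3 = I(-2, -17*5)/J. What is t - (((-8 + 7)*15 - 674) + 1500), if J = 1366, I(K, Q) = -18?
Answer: -551873/683 ≈ -808.01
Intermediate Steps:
t = 2040/683 (t = 3 - 18/1366 = 3 - 18*1/1366 = 3 - 9/683 = 2040/683 ≈ 2.9868)
t - (((-8 + 7)*15 - 674) + 1500) = 2040/683 - (((-8 + 7)*15 - 674) + 1500) = 2040/683 - ((-1*15 - 674) + 1500) = 2040/683 - ((-15 - 674) + 1500) = 2040/683 - (-689 + 1500) = 2040/683 - 1*811 = 2040/683 - 811 = -551873/683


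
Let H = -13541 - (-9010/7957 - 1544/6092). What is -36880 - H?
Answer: -282850721861/12118511 ≈ -23340.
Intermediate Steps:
H = -164079963819/12118511 (H = -13541 - (-9010*1/7957 - 1544*1/6092) = -13541 - (-9010/7957 - 386/1523) = -13541 - 1*(-16793632/12118511) = -13541 + 16793632/12118511 = -164079963819/12118511 ≈ -13540.)
-36880 - H = -36880 - 1*(-164079963819/12118511) = -36880 + 164079963819/12118511 = -282850721861/12118511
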